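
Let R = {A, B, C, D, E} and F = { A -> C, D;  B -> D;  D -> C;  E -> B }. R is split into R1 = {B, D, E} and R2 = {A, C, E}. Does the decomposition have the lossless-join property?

Yes

Common attributes: R1 ∩ R2 = {E}.
Closure of {E}: E → B applies, adding B; B → D applies, adding D; D → C applies, adding C. So (E)⁺ = {B, C, D, E}.
This closure contains every attribute of R1, so R1 ∩ R2 → R1. The join is lossless.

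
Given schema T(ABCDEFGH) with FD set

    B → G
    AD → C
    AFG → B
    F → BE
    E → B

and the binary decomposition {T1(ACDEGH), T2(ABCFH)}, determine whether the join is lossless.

No

Common attributes: T1 ∩ T2 = {ACH}.
No dependency enlarges {ACH}, so (ACH)⁺ = {ACH}.
The closure contains neither all of T1 = {ACDEGH} nor all of T2 = {ABCFH}, so the common attributes are not a superkey of either fragment. The join is lossy.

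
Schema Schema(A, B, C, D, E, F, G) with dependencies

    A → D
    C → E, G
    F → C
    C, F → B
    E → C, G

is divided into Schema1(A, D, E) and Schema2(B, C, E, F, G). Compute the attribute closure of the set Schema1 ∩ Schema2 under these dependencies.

Schema1 ∩ Schema2 = {E}.
E → C, G applies, adding C, G
Closure: {C, E, G}.

C, E, G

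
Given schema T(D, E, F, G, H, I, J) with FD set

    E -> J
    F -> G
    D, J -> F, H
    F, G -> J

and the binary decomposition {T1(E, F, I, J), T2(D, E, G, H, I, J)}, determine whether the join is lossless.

Common attributes: T1 ∩ T2 = {E, I, J}.
No dependency enlarges {E, I, J}, so (E, I, J)⁺ = {E, I, J}.
The closure contains neither all of T1 = {E, F, I, J} nor all of T2 = {D, E, G, H, I, J}, so the common attributes are not a superkey of either fragment. The join is lossy.

No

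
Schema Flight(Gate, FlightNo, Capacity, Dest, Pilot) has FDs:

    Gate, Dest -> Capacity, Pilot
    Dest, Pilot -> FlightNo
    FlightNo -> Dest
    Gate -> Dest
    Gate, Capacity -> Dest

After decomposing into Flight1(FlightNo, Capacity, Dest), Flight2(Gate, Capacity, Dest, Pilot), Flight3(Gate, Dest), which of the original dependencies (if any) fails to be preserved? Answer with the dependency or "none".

Dest, Pilot -> FlightNo

Check Dest, Pilot → FlightNo: no single fragment contains all of {FlightNo, Dest, Pilot}, and the restricted closure of {Dest, Pilot} across the fragments never reaches {FlightNo}.
Gate, Dest → Capacity, Pilot is preserved.
FlightNo → Dest is preserved.
Gate → Dest is preserved.
Gate, Capacity → Dest is preserved.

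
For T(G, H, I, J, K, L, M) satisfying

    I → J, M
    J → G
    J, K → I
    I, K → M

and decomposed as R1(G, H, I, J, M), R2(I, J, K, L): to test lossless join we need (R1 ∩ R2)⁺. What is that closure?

R1 ∩ R2 = {I, J}.
I → J, M applies, adding M
J → G applies, adding G
Closure: {G, I, J, M}.

G, I, J, M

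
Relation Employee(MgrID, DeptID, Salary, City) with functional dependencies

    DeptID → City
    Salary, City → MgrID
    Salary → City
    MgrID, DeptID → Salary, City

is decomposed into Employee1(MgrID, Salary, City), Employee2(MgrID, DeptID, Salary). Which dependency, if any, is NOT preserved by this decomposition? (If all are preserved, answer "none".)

DeptID → City

Check DeptID → City: no single fragment contains all of {DeptID, City}, and the restricted closure of {DeptID} across the fragments never reaches {City}.
Salary, City → MgrID is preserved.
Salary → City is preserved.
MgrID, DeptID → Salary, City is preserved.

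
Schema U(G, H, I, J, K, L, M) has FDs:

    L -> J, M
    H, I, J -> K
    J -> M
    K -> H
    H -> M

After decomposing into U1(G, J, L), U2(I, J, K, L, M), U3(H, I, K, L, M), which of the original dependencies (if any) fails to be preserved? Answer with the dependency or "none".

H, I, J -> K

Check H, I, J → K: no single fragment contains all of {H, I, J, K}, and the restricted closure of {H, I, J} across the fragments never reaches {K}.
L → J, M is preserved.
J → M is preserved.
K → H is preserved.
H → M is preserved.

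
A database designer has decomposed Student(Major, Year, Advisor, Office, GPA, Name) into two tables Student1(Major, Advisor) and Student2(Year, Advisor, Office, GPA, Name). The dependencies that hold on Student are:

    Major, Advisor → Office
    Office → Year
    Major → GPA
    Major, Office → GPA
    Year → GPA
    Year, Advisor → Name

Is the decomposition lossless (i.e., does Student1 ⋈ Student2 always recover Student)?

Common attributes: Student1 ∩ Student2 = {Advisor}.
No dependency enlarges {Advisor}, so (Advisor)⁺ = {Advisor}.
The closure contains neither all of Student1 = {Major, Advisor} nor all of Student2 = {Year, Advisor, Office, GPA, Name}, so the common attributes are not a superkey of either fragment. The join is lossy.

No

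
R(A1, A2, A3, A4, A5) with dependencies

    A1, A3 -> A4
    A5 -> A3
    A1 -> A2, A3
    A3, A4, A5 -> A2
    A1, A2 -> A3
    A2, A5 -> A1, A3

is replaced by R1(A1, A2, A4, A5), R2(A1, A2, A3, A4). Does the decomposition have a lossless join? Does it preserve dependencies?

Lossless test: (A1, A2, A4)⁺ = {A1, A2, A3, A4}, which contains all of one fragment — lossless.
Dependency preservation: the restricted closure of {A5} across the fragments never reaches {A3}, so A5 → A3 cannot be enforced without a join — not preserved.

lossless but not dependency-preserving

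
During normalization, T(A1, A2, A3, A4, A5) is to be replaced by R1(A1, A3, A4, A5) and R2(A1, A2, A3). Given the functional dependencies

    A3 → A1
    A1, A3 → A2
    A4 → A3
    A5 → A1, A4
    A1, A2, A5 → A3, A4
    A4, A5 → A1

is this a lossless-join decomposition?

Common attributes: R1 ∩ R2 = {A1, A3}.
Closure of {A1, A3}: A1, A3 → A2 applies, adding A2. So (A1, A3)⁺ = {A1, A2, A3}.
This closure contains every attribute of R2, so R1 ∩ R2 → R2. The join is lossless.

Yes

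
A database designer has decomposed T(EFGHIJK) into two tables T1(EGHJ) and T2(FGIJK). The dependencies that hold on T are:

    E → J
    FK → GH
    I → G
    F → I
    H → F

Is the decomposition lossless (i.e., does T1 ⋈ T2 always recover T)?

No

Common attributes: T1 ∩ T2 = {GJ}.
No dependency enlarges {GJ}, so (GJ)⁺ = {GJ}.
The closure contains neither all of T1 = {EGHJ} nor all of T2 = {FGIJK}, so the common attributes are not a superkey of either fragment. The join is lossy.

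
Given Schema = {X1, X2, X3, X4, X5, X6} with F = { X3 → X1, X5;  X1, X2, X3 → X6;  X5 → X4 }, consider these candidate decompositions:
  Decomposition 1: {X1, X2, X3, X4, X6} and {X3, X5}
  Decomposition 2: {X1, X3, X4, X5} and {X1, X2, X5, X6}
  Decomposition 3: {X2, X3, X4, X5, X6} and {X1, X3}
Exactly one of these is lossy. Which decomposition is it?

Decomposition 2

Decomposition 1: common = {X3}, closure = {X1, X3, X4, X5} → lossless.
Decomposition 2: common = {X1, X5}, closure = {X1, X4, X5} → lossy.
Decomposition 3: common = {X3}, closure = {X1, X3, X4, X5} → lossless.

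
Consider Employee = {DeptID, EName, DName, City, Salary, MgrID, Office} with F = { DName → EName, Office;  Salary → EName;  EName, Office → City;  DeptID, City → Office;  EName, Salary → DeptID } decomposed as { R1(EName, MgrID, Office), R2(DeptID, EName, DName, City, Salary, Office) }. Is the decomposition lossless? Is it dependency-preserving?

Lossless test: (EName, Office)⁺ = {EName, City, Office}, which is a superkey of neither fragment — lossy.
Dependency preservation: every FD's attributes lie within a single fragment, so each can be enforced locally — preserved.

lossy but dependency-preserving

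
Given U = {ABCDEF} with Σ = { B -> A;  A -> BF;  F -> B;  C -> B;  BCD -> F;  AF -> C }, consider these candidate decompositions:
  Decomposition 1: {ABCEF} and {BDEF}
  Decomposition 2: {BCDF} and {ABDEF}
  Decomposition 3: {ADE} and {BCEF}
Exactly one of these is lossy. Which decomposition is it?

Decomposition 1: common = {BEF}, closure = {ABCEF} → lossless.
Decomposition 2: common = {BDF}, closure = {ABCDF} → lossless.
Decomposition 3: common = {E}, closure = {E} → lossy.

Decomposition 3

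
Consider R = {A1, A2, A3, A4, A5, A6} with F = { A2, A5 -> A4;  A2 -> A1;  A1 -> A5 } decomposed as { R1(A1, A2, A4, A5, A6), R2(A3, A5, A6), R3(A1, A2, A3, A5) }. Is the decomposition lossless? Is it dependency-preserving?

lossy but dependency-preserving

Lossless test (chase): Rows 1 and 3 agree on A2, A5; apply A2, A5→A4 and equate their A4 entries. No row becomes fully distinguished — the join is lossy.
Dependency preservation: every FD's attributes lie within a single fragment, so each can be enforced locally — preserved.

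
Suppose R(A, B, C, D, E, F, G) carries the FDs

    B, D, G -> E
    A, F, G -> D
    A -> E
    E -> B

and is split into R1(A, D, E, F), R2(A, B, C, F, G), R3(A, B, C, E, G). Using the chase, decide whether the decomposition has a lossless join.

No

Chase test. Columns are A, B, C, D, E, F, G; row i has aⱼ where attribute j ∈ Ri, else bᵢⱼ.
Initial tableau (one row per fragment):
  row 1: a1 b12 b13 a4 a5 a6 b17
  row 2: a1 a2 a3 b24 b25 a6 a7
  row 3: a1 a2 a3 b34 a5 b36 a7
Rows 1 and 2 agree on A; apply A→E and equate their E entries.
Rows 1 and 2 agree on E; apply E→B and equate their B entries.
No row becomes fully distinguished — the join is lossy.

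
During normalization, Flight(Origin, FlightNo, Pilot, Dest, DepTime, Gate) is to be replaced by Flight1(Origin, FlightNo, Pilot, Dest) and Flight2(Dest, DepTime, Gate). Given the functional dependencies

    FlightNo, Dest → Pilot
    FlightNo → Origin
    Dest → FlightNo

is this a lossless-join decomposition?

Common attributes: Flight1 ∩ Flight2 = {Dest}.
Closure of {Dest}: Dest → FlightNo applies, adding FlightNo; FlightNo, Dest → Pilot applies, adding Pilot; FlightNo → Origin applies, adding Origin. So (Dest)⁺ = {Origin, FlightNo, Pilot, Dest}.
This closure contains every attribute of Flight1, so Flight1 ∩ Flight2 → Flight1. The join is lossless.

Yes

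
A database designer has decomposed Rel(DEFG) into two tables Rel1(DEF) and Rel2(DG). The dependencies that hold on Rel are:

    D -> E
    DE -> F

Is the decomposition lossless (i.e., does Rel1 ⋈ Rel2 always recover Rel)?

Yes

Common attributes: Rel1 ∩ Rel2 = {D}.
Closure of {D}: D → E applies, adding E; DE → F applies, adding F. So (D)⁺ = {DEF}.
This closure contains every attribute of Rel1, so Rel1 ∩ Rel2 → Rel1. The join is lossless.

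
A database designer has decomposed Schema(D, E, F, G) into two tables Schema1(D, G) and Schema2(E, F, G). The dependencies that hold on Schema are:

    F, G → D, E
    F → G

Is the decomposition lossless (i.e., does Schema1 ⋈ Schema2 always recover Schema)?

Common attributes: Schema1 ∩ Schema2 = {G}.
No dependency enlarges {G}, so (G)⁺ = {G}.
The closure contains neither all of Schema1 = {D, G} nor all of Schema2 = {E, F, G}, so the common attributes are not a superkey of either fragment. The join is lossy.

No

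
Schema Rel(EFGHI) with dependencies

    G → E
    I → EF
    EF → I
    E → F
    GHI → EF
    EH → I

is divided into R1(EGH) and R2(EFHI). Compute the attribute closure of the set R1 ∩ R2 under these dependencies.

R1 ∩ R2 = {EH}.
E → F applies, adding F
EH → I applies, adding I
Closure: {EFHI}.

EFHI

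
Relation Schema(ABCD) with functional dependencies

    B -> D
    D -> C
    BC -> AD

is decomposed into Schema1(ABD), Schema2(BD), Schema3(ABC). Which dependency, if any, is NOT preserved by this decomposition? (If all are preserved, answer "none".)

D -> C

Check D → C: no single fragment contains all of {CD}, and the restricted closure of {D} across the fragments never reaches {C}.
B → D is preserved.
BC → AD is preserved.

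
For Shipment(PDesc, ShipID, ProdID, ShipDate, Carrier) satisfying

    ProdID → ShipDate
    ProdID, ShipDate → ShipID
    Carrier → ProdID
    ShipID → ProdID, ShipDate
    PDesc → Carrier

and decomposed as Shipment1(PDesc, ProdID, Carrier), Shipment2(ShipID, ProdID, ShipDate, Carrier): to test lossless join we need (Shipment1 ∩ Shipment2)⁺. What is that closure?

ShipID, ProdID, ShipDate, Carrier

Shipment1 ∩ Shipment2 = {ProdID, Carrier}.
ProdID → ShipDate applies, adding ShipDate
ProdID, ShipDate → ShipID applies, adding ShipID
Closure: {ShipID, ProdID, ShipDate, Carrier}.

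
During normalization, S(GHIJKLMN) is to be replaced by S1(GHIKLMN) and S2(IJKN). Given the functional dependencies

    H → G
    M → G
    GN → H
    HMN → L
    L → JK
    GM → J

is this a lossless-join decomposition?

No

Common attributes: S1 ∩ S2 = {IKN}.
No dependency enlarges {IKN}, so (IKN)⁺ = {IKN}.
The closure contains neither all of S1 = {GHIKLMN} nor all of S2 = {IJKN}, so the common attributes are not a superkey of either fragment. The join is lossy.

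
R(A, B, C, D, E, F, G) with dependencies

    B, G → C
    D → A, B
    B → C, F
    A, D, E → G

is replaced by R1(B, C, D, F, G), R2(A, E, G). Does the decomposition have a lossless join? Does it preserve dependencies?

Lossless test: (G)⁺ = {G}, which is a superkey of neither fragment — lossy.
Dependency preservation: the restricted closure of {D} across the fragments never reaches {A, B}, so D → A, B cannot be enforced without a join — not preserved.

lossy and not dependency-preserving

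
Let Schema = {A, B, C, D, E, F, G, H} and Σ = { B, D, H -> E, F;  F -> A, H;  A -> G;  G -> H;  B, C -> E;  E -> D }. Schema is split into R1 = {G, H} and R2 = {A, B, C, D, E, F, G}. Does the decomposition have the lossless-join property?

Common attributes: R1 ∩ R2 = {G}.
Closure of {G}: G → H applies, adding H. So (G)⁺ = {G, H}.
This closure contains every attribute of R1, so R1 ∩ R2 → R1. The join is lossless.

Yes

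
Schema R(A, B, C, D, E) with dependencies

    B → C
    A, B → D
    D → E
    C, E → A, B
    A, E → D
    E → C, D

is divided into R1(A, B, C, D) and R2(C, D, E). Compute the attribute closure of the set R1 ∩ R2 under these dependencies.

A, B, C, D, E

R1 ∩ R2 = {C, D}.
D → E applies, adding E
C, E → A, B applies, adding A, B
Closure: {A, B, C, D, E}.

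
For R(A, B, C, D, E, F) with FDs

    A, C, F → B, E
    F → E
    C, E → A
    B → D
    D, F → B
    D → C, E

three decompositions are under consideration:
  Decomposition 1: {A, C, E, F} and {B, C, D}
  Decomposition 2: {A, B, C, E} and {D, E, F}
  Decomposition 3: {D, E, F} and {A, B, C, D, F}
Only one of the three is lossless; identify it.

Decomposition 1: common = {C}, closure = {C} → lossy.
Decomposition 2: common = {E}, closure = {E} → lossy.
Decomposition 3: common = {D, F}, closure = {A, B, C, D, E, F} → lossless.

Decomposition 3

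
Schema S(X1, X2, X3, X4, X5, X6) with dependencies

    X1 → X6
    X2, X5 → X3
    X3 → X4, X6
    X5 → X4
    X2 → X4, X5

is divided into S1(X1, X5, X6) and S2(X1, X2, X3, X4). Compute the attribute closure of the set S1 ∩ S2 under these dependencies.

S1 ∩ S2 = {X1}.
X1 → X6 applies, adding X6
Closure: {X1, X6}.

X1, X6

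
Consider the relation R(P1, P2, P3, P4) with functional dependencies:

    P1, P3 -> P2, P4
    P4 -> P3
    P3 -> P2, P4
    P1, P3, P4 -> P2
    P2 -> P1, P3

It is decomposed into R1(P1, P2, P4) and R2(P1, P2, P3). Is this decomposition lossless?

Common attributes: R1 ∩ R2 = {P1, P2}.
Closure of {P1, P2}: P2 → P1, P3 applies, adding P3; P1, P3 → P2, P4 applies, adding P4. So (P1, P2)⁺ = {P1, P2, P3, P4}.
This closure contains every attribute of R1, so R1 ∩ R2 → R1. The join is lossless.

Yes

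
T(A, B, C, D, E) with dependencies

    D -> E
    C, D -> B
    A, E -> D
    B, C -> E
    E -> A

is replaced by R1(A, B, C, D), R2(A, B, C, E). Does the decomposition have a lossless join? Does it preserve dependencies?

Lossless test: (A, B, C)⁺ = {A, B, C, D, E}, which contains all of one fragment — lossless.
Dependency preservation: the restricted closure of {D} across the fragments never reaches {E}, so D → E cannot be enforced without a join — not preserved.

lossless but not dependency-preserving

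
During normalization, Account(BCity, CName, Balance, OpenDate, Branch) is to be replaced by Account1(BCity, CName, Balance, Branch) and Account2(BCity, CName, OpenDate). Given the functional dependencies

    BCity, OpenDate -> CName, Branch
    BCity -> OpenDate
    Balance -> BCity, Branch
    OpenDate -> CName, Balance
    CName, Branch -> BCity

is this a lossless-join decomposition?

Yes

Common attributes: Account1 ∩ Account2 = {BCity, CName}.
Closure of {BCity, CName}: BCity → OpenDate applies, adding OpenDate; OpenDate → CName, Balance applies, adding Balance; BCity, OpenDate → CName, Branch applies, adding Branch. So (BCity, CName)⁺ = {BCity, CName, Balance, OpenDate, Branch}.
This closure contains every attribute of Account1, so Account1 ∩ Account2 → Account1. The join is lossless.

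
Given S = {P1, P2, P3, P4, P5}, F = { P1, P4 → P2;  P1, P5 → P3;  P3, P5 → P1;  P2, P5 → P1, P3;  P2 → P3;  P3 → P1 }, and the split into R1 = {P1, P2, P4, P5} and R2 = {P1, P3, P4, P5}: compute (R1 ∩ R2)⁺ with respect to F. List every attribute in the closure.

P1, P2, P3, P4, P5

R1 ∩ R2 = {P1, P4, P5}.
P1, P4 → P2 applies, adding P2
P1, P5 → P3 applies, adding P3
Closure: {P1, P2, P3, P4, P5}.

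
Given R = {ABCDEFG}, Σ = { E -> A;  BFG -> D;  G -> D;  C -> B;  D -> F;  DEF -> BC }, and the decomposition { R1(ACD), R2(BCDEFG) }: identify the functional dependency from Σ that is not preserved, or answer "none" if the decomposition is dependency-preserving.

Check E → A: no single fragment contains all of {AE}, and the restricted closure of {E} across the fragments never reaches {A}.
BFG → D is preserved.
G → D is preserved.
C → B is preserved.
D → F is preserved.
DEF → BC is preserved.

E -> A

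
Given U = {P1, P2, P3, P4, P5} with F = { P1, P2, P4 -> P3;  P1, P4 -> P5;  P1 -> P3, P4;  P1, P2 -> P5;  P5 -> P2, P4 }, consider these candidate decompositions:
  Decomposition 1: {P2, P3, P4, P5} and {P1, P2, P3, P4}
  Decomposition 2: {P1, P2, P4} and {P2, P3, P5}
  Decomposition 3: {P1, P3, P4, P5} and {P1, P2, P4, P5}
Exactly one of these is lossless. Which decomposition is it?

Decomposition 1: common = {P2, P3, P4}, closure = {P2, P3, P4} → lossy.
Decomposition 2: common = {P2}, closure = {P2} → lossy.
Decomposition 3: common = {P1, P4, P5}, closure = {P1, P2, P3, P4, P5} → lossless.

Decomposition 3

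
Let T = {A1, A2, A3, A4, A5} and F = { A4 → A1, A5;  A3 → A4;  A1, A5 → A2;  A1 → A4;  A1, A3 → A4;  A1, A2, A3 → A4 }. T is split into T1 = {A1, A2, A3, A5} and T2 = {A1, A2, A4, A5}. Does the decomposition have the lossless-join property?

Yes

Common attributes: T1 ∩ T2 = {A1, A2, A5}.
Closure of {A1, A2, A5}: A1 → A4 applies, adding A4. So (A1, A2, A5)⁺ = {A1, A2, A4, A5}.
This closure contains every attribute of T2, so T1 ∩ T2 → T2. The join is lossless.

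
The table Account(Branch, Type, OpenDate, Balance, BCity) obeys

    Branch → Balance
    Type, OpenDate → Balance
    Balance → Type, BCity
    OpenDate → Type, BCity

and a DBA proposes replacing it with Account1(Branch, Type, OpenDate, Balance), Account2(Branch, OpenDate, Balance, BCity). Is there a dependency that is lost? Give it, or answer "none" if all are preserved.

Branch → Balance lies within Account1.
Type, OpenDate → Balance lies within Account1.
Balance → Type, BCity: restricted closure across fragments reaches Type, BCity.
OpenDate → Type, BCity: restricted closure across fragments reaches Type, BCity.
Every dependency is enforceable on the fragments, so the decomposition is dependency-preserving.

none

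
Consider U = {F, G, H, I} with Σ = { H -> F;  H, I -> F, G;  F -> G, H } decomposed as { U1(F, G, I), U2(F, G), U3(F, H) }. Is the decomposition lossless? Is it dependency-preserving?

Lossless test (chase): Rows 1 and 2 agree on F; apply F→G, H and equate their G, H entries. Rows 1 and 3 agree on F; apply F→G, H and equate their G, H entries. Row 1 is now all distinguished symbols — the join is lossless.
Dependency preservation: H, I → F, G; F → G, H are not contained in any single fragment, but the restricted closure of each left-hand side across the fragments still reaches the right-hand side; the remaining FDs each lie inside some fragment. All dependencies are preserved.

lossless and dependency-preserving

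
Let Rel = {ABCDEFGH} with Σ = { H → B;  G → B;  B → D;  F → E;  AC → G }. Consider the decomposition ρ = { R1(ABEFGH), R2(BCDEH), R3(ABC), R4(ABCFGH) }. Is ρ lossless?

Chase test. Columns are ABCDEFGH; row i has aⱼ where attribute j ∈ Ri, else bᵢⱼ.
Initial tableau (one row per fragment):
  row 1: a1 a2 b13 b14 a5 a6 a7 a8
  row 2: b21 a2 a3 a4 a5 b26 b27 a8
  row 3: a1 a2 a3 b34 b35 b36 b37 b38
  row 4: a1 a2 a3 b44 b45 a6 a7 a8
Rows 1 and 2 agree on B; apply B→D and equate their D entries.
Rows 1 and 3 agree on B; apply B→D and equate their D entries.
Rows 1 and 4 agree on B; apply B→D and equate their D entries.
Rows 1 and 4 agree on F; apply F→E and equate their E entries.
Rows 3 and 4 agree on AC; apply AC→G and equate their G entries.
Row 4 is now all distinguished symbols — the join is lossless.

Yes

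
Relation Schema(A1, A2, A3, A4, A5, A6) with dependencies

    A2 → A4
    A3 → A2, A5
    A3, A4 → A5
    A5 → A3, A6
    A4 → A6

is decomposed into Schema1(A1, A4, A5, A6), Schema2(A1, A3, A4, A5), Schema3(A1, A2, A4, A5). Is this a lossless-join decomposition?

Chase test. Columns are A1, A2, A3, A4, A5, A6; row i has aⱼ where attribute j ∈ Schemai, else bᵢⱼ.
Initial tableau (one row per fragment):
  row 1: a1 b12 b13 a4 a5 a6
  row 2: a1 b22 a3 a4 a5 b26
  row 3: a1 a2 b33 a4 a5 b36
Rows 1 and 2 agree on A5; apply A5→A3, A6 and equate their A3, A6 entries.
Rows 1 and 3 agree on A5; apply A5→A3, A6 and equate their A3, A6 entries.
Rows 1 and 2 agree on A3; apply A3→A2, A5 and equate their A2, A5 entries.
Rows 1 and 3 agree on A3; apply A3→A2, A5 and equate their A2, A5 entries.
Row 1 is now all distinguished symbols — the join is lossless.

Yes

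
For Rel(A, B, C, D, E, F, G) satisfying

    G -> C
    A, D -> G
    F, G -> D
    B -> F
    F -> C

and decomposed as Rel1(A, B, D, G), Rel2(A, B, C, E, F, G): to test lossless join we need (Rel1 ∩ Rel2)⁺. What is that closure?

Rel1 ∩ Rel2 = {A, B, G}.
G → C applies, adding C
B → F applies, adding F
F, G → D applies, adding D
Closure: {A, B, C, D, F, G}.

A, B, C, D, F, G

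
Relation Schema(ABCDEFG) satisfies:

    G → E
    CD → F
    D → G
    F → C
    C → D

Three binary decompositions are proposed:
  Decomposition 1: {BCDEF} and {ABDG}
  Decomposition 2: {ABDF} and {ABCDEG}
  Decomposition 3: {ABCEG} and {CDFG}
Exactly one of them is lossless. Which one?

Decomposition 1: common = {BD}, closure = {BDEG} → lossy.
Decomposition 2: common = {ABD}, closure = {ABDEG} → lossy.
Decomposition 3: common = {CG}, closure = {CDEFG} → lossless.

Decomposition 3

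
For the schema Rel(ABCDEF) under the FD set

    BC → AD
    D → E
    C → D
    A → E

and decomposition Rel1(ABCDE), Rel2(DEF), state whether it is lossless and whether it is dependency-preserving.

lossy but dependency-preserving

Lossless test: (DE)⁺ = {DE}, which is a superkey of neither fragment — lossy.
Dependency preservation: every FD's attributes lie within a single fragment, so each can be enforced locally — preserved.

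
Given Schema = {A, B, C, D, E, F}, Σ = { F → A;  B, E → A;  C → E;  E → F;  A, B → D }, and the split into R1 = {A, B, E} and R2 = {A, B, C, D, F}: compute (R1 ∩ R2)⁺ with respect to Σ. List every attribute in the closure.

A, B, D

R1 ∩ R2 = {A, B}.
A, B → D applies, adding D
Closure: {A, B, D}.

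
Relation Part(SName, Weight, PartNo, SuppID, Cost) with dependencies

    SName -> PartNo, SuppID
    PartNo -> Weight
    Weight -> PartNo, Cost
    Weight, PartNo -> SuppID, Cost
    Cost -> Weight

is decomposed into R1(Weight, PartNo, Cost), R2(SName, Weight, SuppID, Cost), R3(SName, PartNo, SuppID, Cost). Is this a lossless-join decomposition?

Chase test. Columns are SName, Weight, PartNo, SuppID, Cost; row i has aⱼ where attribute j ∈ Ri, else bᵢⱼ.
Initial tableau (one row per fragment):
  row 1: b11 a2 a3 b14 a5
  row 2: a1 a2 b23 a4 a5
  row 3: a1 b32 a3 a4 a5
Rows 2 and 3 agree on SName; apply SName→PartNo, SuppID and equate their PartNo, SuppID entries.
Rows 1 and 3 agree on PartNo; apply PartNo→Weight and equate their Weight entries.
Rows 1 and 2 agree on Weight, PartNo; apply Weight, PartNo→SuppID, Cost and equate their SuppID, Cost entries.
Row 2 is now all distinguished symbols — the join is lossless.

Yes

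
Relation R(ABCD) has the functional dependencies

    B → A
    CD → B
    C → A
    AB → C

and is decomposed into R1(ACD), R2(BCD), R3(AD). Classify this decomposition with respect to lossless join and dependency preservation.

Lossless test (chase): Rows 1 and 2 agree on CD; apply CD→B and equate their B entries. Rows 1 and 2 agree on C; apply C→A and equate their A entries. Row 1 is now all distinguished symbols — the join is lossless.
Dependency preservation: B → A; AB → C are not contained in any single fragment, but the restricted closure of each left-hand side across the fragments still reaches the right-hand side; the remaining FDs each lie inside some fragment. All dependencies are preserved.

lossless and dependency-preserving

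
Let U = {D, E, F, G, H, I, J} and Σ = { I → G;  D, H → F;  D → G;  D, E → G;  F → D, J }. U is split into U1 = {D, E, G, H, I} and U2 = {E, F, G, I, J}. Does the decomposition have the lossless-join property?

No

Common attributes: U1 ∩ U2 = {E, G, I}.
No dependency enlarges {E, G, I}, so (E, G, I)⁺ = {E, G, I}.
The closure contains neither all of U1 = {D, E, G, H, I} nor all of U2 = {E, F, G, I, J}, so the common attributes are not a superkey of either fragment. The join is lossy.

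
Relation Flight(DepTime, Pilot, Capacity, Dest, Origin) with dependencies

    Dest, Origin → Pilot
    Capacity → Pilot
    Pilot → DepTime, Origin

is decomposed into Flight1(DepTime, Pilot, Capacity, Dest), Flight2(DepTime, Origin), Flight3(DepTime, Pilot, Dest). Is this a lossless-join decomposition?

Chase test. Columns are DepTime, Pilot, Capacity, Dest, Origin; row i has aⱼ where attribute j ∈ Flighti, else bᵢⱼ.
Initial tableau (one row per fragment):
  row 1: a1 a2 a3 a4 b15
  row 2: a1 b22 b23 b24 a5
  row 3: a1 a2 b33 a4 b35
Rows 1 and 3 agree on Pilot; apply Pilot→DepTime, Origin and equate their DepTime, Origin entries.
No row becomes fully distinguished — the join is lossy.

No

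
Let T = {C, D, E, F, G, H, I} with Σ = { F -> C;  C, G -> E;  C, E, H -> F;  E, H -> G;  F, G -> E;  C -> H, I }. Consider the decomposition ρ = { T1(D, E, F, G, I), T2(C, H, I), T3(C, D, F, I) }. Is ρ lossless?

Chase test. Columns are C, D, E, F, G, H, I; row i has aⱼ where attribute j ∈ Ti, else bᵢⱼ.
Initial tableau (one row per fragment):
  row 1: b11 a2 a3 a4 a5 b16 a7
  row 2: a1 b22 b23 b24 b25 a6 a7
  row 3: a1 a2 b33 a4 b35 b36 a7
Rows 1 and 3 agree on F; apply F→C and equate their C entries.
Rows 1 and 2 agree on C; apply C→H, I and equate their H, I entries.
Rows 1 and 3 agree on C; apply C→H, I and equate their H, I entries.
Row 1 is now all distinguished symbols — the join is lossless.

Yes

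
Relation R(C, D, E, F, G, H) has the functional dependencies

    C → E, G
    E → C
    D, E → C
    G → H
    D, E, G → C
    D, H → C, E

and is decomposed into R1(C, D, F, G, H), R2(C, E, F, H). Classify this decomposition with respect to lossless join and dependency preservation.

lossless and dependency-preserving

Lossless test: (C, F, H)⁺ = {C, E, F, G, H}, which contains all of one fragment — lossless.
Dependency preservation: C → E, G; D, E → C; D, E, G → C; D, H → C, E are not contained in any single fragment, but the restricted closure of each left-hand side across the fragments still reaches the right-hand side; the remaining FDs each lie inside some fragment. All dependencies are preserved.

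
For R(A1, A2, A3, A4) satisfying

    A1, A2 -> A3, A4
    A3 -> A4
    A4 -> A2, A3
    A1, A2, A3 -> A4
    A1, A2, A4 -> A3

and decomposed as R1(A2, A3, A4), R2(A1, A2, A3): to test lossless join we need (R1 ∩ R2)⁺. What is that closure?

R1 ∩ R2 = {A2, A3}.
A3 → A4 applies, adding A4
Closure: {A2, A3, A4}.

A2, A3, A4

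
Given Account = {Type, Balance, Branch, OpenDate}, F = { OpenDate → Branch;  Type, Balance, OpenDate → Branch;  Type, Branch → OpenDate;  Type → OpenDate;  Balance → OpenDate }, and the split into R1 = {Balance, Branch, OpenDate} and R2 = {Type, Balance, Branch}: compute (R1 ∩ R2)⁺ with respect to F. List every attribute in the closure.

Balance, Branch, OpenDate

R1 ∩ R2 = {Balance, Branch}.
Balance → OpenDate applies, adding OpenDate
Closure: {Balance, Branch, OpenDate}.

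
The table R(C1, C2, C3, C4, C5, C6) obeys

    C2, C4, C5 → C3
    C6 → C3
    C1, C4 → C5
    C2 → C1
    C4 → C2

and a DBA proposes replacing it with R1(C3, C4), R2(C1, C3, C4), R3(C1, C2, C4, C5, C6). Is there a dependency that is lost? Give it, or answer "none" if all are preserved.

C6 → C3

Check C6 → C3: no single fragment contains all of {C3, C6}, and the restricted closure of {C6} across the fragments never reaches {C3}.
C2, C4, C5 → C3 is preserved.
C1, C4 → C5 is preserved.
C2 → C1 is preserved.
C4 → C2 is preserved.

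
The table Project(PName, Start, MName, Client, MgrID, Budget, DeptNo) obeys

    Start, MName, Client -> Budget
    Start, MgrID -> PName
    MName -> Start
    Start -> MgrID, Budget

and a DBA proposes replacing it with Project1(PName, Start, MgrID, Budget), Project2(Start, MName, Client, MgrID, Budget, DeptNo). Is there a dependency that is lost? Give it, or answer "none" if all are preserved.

none

Start, MName, Client → Budget lies within Project2.
Start, MgrID → PName lies within Project1.
MName → Start lies within Project2.
Start → MgrID, Budget lies within Project1.
Every dependency is enforceable on the fragments, so the decomposition is dependency-preserving.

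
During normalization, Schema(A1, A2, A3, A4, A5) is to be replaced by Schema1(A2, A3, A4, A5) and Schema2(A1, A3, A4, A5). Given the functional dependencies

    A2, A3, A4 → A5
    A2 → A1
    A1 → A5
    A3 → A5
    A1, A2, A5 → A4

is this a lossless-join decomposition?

No

Common attributes: Schema1 ∩ Schema2 = {A3, A4, A5}.
No dependency enlarges {A3, A4, A5}, so (A3, A4, A5)⁺ = {A3, A4, A5}.
The closure contains neither all of Schema1 = {A2, A3, A4, A5} nor all of Schema2 = {A1, A3, A4, A5}, so the common attributes are not a superkey of either fragment. The join is lossy.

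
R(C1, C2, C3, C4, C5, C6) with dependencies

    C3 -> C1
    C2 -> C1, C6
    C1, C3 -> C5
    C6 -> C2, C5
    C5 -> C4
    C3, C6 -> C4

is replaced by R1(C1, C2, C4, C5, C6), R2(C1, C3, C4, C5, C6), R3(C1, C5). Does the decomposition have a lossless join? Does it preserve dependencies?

Lossless test (chase): Rows 1 and 2 agree on C6; apply C6→C2, C5 and equate their C2, C5 entries. Rows 1 and 3 agree on C5; apply C5→C4 and equate their C4 entries. Row 2 is now all distinguished symbols — the join is lossless.
Dependency preservation: every FD's attributes lie within a single fragment, so each can be enforced locally — preserved.

lossless and dependency-preserving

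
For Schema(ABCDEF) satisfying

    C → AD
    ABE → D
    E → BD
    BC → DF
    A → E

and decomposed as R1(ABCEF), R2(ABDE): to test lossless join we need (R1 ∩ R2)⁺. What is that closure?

ABDE

R1 ∩ R2 = {ABE}.
ABE → D applies, adding D
Closure: {ABDE}.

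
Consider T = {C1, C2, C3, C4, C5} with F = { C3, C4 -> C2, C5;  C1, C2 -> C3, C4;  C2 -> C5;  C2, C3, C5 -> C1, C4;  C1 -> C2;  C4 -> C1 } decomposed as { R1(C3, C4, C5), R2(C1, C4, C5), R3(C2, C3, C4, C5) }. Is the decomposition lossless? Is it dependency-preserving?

lossless and dependency-preserving

Lossless test (chase): Rows 1 and 3 agree on C3, C4; apply C3, C4→C2, C5 and equate their C2, C5 entries. Rows 1 and 3 agree on C2, C3, C5; apply C2, C3, C5→C1, C4 and equate their C1, C4 entries. Rows 1 and 2 agree on C4; apply C4→C1 and equate their C1 entries. Rows 1 and 2 agree on C1; apply C1→C2 and equate their C2 entries. Rows 1 and 2 agree on C1, C2; apply C1, C2→C3, C4 and equate their C3, C4 entries. Row 1 is now all distinguished symbols — the join is lossless.
Dependency preservation: C1, C2 → C3, C4; C2, C3, C5 → C1, C4; C1 → C2 are not contained in any single fragment, but the restricted closure of each left-hand side across the fragments still reaches the right-hand side; the remaining FDs each lie inside some fragment. All dependencies are preserved.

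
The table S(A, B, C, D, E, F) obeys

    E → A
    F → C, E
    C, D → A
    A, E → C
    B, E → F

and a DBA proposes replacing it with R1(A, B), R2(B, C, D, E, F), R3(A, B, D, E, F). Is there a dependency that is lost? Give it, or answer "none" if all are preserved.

Check C, D → A: no single fragment contains all of {A, C, D}, and the restricted closure of {C, D} across the fragments never reaches {A}.
E → A is preserved.
F → C, E is preserved.
A, E → C is preserved.
B, E → F is preserved.

C, D → A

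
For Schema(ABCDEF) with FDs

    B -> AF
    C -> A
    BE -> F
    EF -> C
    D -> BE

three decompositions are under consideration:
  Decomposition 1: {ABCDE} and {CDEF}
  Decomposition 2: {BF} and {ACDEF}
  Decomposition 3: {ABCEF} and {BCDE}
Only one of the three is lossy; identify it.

Decomposition 1: common = {CDE}, closure = {ABCDEF} → lossless.
Decomposition 2: common = {F}, closure = {F} → lossy.
Decomposition 3: common = {BCE}, closure = {ABCEF} → lossless.

Decomposition 2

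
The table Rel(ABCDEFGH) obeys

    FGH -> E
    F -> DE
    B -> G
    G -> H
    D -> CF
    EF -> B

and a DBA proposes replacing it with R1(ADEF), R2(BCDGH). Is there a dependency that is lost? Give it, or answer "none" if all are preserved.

FGH → E: restricted closure across fragments reaches E.
F → DE lies within R1.
B → G lies within R2.
G → H lies within R2.
D → CF: restricted closure across fragments reaches CF.
EF → B: restricted closure across fragments reaches B.
Every dependency is enforceable on the fragments, so the decomposition is dependency-preserving.

none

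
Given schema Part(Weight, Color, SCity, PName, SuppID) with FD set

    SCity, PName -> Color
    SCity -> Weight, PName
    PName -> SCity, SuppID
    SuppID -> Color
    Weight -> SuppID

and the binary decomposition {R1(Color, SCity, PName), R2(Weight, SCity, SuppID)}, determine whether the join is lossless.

Common attributes: R1 ∩ R2 = {SCity}.
Closure of {SCity}: SCity → Weight, PName applies, adding Weight, PName; PName → SCity, SuppID applies, adding SuppID; SuppID → Color applies, adding Color. So (SCity)⁺ = {Weight, Color, SCity, PName, SuppID}.
This closure contains every attribute of R1, so R1 ∩ R2 → R1. The join is lossless.

Yes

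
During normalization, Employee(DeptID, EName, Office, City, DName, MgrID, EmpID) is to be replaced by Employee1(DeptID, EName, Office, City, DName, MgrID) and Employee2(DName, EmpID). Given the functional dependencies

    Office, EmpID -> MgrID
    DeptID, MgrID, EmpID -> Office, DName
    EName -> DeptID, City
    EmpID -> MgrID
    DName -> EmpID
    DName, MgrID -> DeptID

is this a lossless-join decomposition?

Common attributes: Employee1 ∩ Employee2 = {DName}.
Closure of {DName}: DName → EmpID applies, adding EmpID; EmpID → MgrID applies, adding MgrID; DName, MgrID → DeptID applies, adding DeptID; DeptID, MgrID, EmpID → Office, DName applies, adding Office. So (DName)⁺ = {DeptID, Office, DName, MgrID, EmpID}.
This closure contains every attribute of Employee2, so Employee1 ∩ Employee2 → Employee2. The join is lossless.

Yes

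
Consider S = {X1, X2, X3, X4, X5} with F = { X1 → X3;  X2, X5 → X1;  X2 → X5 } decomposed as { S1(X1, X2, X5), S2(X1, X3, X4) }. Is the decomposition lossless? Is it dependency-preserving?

lossy but dependency-preserving

Lossless test: (X1)⁺ = {X1, X3}, which is a superkey of neither fragment — lossy.
Dependency preservation: every FD's attributes lie within a single fragment, so each can be enforced locally — preserved.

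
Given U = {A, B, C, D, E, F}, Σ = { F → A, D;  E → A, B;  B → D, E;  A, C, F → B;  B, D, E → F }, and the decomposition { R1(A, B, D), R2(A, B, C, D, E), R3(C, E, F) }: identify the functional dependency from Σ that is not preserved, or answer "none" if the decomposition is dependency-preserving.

F → A, D

Check F → A, D: no single fragment contains all of {A, D, F}, and the restricted closure of {F} across the fragments never reaches {A, D}.
E → A, B is preserved.
B → D, E is preserved.
A, C, F → B is preserved.
B, D, E → F is preserved.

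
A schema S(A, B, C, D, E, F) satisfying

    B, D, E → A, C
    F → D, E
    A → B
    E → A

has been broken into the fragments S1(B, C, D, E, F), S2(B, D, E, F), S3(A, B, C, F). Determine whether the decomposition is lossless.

Yes

Chase test. Columns are A, B, C, D, E, F; row i has aⱼ where attribute j ∈ Si, else bᵢⱼ.
Initial tableau (one row per fragment):
  row 1: b11 a2 a3 a4 a5 a6
  row 2: b21 a2 b23 a4 a5 a6
  row 3: a1 a2 a3 b34 b35 a6
Rows 1 and 2 agree on B, D, E; apply B, D, E→A, C and equate their A, C entries.
Rows 1 and 3 agree on F; apply F→D, E and equate their D, E entries.
Rows 1 and 3 agree on E; apply E→A and equate their A entries.
Row 1 is now all distinguished symbols — the join is lossless.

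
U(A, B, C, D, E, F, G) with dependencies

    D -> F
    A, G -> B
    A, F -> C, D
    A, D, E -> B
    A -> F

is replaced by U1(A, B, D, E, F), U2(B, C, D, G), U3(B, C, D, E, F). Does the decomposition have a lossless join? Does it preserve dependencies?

Lossless test (chase): Rows 1 and 2 agree on D; apply D→F and equate their F entries. No row becomes fully distinguished — the join is lossy.
Dependency preservation: the restricted closure of {A, G} across the fragments never reaches {B}, so A, G → B cannot be enforced without a join — not preserved.

lossy and not dependency-preserving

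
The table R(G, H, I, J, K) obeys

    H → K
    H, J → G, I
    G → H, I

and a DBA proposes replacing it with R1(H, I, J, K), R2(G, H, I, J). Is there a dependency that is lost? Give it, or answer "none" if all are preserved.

H → K lies within R1.
H, J → G, I lies within R2.
G → H, I lies within R2.
Every dependency is enforceable on the fragments, so the decomposition is dependency-preserving.

none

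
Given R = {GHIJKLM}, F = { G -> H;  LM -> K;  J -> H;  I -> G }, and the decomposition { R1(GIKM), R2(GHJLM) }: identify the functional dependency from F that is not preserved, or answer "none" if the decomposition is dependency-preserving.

LM -> K

Check LM → K: no single fragment contains all of {KLM}, and the restricted closure of {LM} across the fragments never reaches {K}.
G → H is preserved.
J → H is preserved.
I → G is preserved.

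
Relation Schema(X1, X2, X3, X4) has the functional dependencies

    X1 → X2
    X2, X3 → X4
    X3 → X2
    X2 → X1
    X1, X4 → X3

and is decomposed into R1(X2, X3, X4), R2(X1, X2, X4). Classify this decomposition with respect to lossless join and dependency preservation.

Lossless test: (X2, X4)⁺ = {X1, X2, X3, X4}, which contains all of one fragment — lossless.
Dependency preservation: X1, X4 → X3 is not contained in any single fragment, but the restricted closure of its left-hand side across the fragments still reaches the right-hand side; the remaining FDs each lie inside some fragment. All dependencies are preserved.

lossless and dependency-preserving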